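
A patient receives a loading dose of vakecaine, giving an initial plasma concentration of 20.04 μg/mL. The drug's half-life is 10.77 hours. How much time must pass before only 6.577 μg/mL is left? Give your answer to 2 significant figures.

17 hours

Fraction remaining = 6.577/20.04 ≈ 0.32819.
n = log₂(20.04/6.577) = ln(3.047)/ln 2 ≈ 1.6074 half-lives.
t = n × t½ = 1.6074 × 10.77 ≈ 17.311 hours.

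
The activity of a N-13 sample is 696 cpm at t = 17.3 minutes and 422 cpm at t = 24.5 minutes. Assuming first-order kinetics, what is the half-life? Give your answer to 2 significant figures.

10 minutes

Over Δt = 24.5 − 17.3 = 7.2 minutes, the level fell by a factor of 696/422 ≈ 1.6493.
n = log₂(1.6493) ≈ 0.72184 half-lives, so t½ = 7.2/0.72184 ≈ 9.9745 minutes.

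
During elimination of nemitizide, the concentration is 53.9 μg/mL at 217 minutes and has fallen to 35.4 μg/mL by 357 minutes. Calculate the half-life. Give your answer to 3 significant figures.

Over Δt = 357 − 217 = 140 minutes, the level fell by a factor of 53.9/35.4 ≈ 1.5226.
n = log₂(1.5226) ≈ 0.60654 half-lives, so t½ = 140/0.60654 ≈ 230.82 minutes.

231 minutes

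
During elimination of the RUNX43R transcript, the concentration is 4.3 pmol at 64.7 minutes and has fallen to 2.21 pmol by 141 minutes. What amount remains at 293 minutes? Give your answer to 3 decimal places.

Over Δt = 141 − 64.7 = 76.3 minutes, the level fell by a factor of 4.3/2.21 ≈ 1.9457.
n = log₂(1.9457) ≈ 0.96029 half-lives, so t½ = 76.3/0.96029 ≈ 79.455 minutes.
From t = 141 to t = 293: 2.21 × (1/2)^((293−141)/79.455) ≈ 0.58683 pmol.

0.587 pmol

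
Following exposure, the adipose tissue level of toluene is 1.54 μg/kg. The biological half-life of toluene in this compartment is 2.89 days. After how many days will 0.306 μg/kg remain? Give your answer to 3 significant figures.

Fraction remaining = 0.306/1.54 ≈ 0.1987.
n = log₂(1.54/0.306) = ln(5.0327)/ln 2 ≈ 2.3313 half-lives.
t = n × t½ = 2.3313 × 2.89 ≈ 6.7375 days.

6.74 days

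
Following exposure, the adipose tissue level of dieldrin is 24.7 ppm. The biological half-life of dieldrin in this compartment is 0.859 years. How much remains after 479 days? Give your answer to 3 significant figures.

8.57 ppm

Convert the elapsed time: 479 days = 1.31233 years.
Number of half-lives: n = 1.31233/0.859 ≈ 1.5277.
Remaining = 24.7 × (1/2)^1.5277 = 24.7 × 0.34682 ≈ 8.5665 ppm.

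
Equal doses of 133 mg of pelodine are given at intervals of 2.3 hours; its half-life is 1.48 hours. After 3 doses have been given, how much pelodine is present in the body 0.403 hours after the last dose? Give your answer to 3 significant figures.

The 3 doses were given 5.003, 2.703, 0.403 hours ago.
Total = 133·(1/2)^(5.003/1.48) + 133·(1/2)^(2.703/1.48) + 133·(1/2)^(0.403/1.48)
      = 12.772 + 37.503 + 110.12 ≈ 160.4 mg.

160 mg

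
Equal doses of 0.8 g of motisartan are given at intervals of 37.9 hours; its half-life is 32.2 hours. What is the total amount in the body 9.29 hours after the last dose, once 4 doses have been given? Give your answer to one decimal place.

1.1 g

The 4 doses were given 122.99, 85.09, 47.19, 9.29 hours ago.
Total = 0.8·(1/2)^(122.99/32.2) + 0.8·(1/2)^(85.09/32.2) + 0.8·(1/2)^(47.19/32.2) + 0.8·(1/2)^(9.29/32.2)
      = 0.056661 + 0.12812 + 0.28968 + 0.655 ≈ 1.1295 g.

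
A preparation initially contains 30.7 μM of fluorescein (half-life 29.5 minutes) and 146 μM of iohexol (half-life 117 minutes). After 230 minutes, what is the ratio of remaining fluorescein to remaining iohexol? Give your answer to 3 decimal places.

0.004

fluorescein: 30.7 × (1/2)^(230/29.5) = 30.7 × (1/2)^7.7966 ≈ 0.13808 μM.
iohexol: 146 × (1/2)^(230/117) = 146 × (1/2)^1.9658 ≈ 37.375 μM.
Ratio ≈ 0.13808 / 37.375 ≈ 0.0036944.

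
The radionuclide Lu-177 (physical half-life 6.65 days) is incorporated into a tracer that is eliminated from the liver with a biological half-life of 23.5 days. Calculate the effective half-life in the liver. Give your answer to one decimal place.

5.2 days

1/t_eff = 1/t_phys + 1/t_biol = 1/6.65 + 1/23.5 = 0.19293 per day.
t_eff = 6.65 × 23.5 / (6.65 + 23.5) ≈ 5.1833 days.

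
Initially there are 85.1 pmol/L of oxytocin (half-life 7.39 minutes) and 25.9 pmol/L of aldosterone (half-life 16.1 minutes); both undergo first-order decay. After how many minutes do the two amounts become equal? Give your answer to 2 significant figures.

Set 85.1·(1/2)^(t/7.39) = 25.9·(1/2)^(t/16.1).
Taking log₂: log₂(85.1/25.9) = t·(1/7.39 − 1/16.1).
log₂(3.2857) = 1.7162; 1/7.39 − 1/16.1 = 0.073206.
t = 1.7162 / 0.073206 ≈ 23.443 minutes.

23 minutes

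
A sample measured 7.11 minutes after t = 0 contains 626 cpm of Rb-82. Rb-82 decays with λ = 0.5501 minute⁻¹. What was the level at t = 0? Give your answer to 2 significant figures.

t½ = ln 2 / λ = 0.69315 / 0.5501 ≈ 1.26 minutes.
Number of half-lives elapsed: n = 7.11/1.26 ≈ 5.6427.
A₀ = A × 2^n = 626 × 2^5.6427 = 626 × 49.959 ≈ 31275 cpm.

31000 cpm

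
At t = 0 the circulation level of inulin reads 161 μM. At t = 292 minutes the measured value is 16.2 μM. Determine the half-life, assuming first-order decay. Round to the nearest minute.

A/A₀ = 16.2/161 ≈ 0.10062.
n = log₂(9.9383) ≈ 3.313 half-lives elapsed in 292 minutes.
t½ = 292/3.313 ≈ 88.138 minutes.

88 minutes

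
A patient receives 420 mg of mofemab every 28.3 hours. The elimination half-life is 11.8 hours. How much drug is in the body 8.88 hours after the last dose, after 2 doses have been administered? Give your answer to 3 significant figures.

The 2 doses were given 37.18, 8.88 hours ago.
Total = 420·(1/2)^(37.18/11.8) + 420·(1/2)^(8.88/11.8)
      = 47.288 + 249.29 ≈ 296.58 mg.

297 mg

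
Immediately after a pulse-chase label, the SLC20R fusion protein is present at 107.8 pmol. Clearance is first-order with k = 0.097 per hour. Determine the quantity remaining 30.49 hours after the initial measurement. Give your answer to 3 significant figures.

5.60 pmol

t½ = ln 2 / k = 0.69315 / 0.097 ≈ 7.1458 hours.
Number of half-lives: n = 30.49/7.1458 ≈ 4.2668.
Remaining = 107.8 × (1/2)^4.2668 = 107.8 × 0.051947 ≈ 5.5999 pmol.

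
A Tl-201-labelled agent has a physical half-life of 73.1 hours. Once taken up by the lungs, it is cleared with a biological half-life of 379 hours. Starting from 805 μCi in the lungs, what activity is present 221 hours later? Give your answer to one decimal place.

66.1 μCi

1/t_eff = 1/t_phys + 1/t_biol = 1/73.1 + 1/379 = 0.016318 per hour.
t_eff = 73.1 × 379 / (73.1 + 379) ≈ 61.28 hours.
Remaining = 805 × (1/2)^(221/61.28) = 805 × (1/2)^3.6064 ≈ 66.095 μCi.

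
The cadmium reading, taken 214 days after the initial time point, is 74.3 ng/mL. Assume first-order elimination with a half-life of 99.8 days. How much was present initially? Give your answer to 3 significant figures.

328 ng/mL

Number of half-lives elapsed: n = 214/99.8 ≈ 2.1443.
A₀ = A × 2^n = 74.3 × 2^2.1443 = 74.3 × 4.4207 ≈ 328.46 ng/mL.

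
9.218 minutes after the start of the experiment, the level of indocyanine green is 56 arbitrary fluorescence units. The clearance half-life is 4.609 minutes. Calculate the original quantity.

224 arbitrary fluorescence units

Number of half-lives elapsed: n = 9.218/4.609 ≈ 2.
A₀ = A × 2^n = 56 × 2^2 = 56 × 4 ≈ 224 arbitrary fluorescence units.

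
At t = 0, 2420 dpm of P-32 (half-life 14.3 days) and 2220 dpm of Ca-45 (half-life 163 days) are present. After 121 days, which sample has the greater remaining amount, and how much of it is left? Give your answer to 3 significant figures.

P-32: 2420 × (1/2)^8.4615 ≈ 6.865 dpm.
Ca-45: 2220 × (1/2)^0.74233 ≈ 1327.1 dpm.
Ca-45 has more remaining, at ≈ 1327.1 dpm.

Ca-45, 1330 dpm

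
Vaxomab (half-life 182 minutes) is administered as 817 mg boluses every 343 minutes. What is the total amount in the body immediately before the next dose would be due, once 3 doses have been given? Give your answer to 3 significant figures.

The 3 doses were given 1029, 686, 343 minutes ago.
Total = 817·(1/2)^(1029/182) + 817·(1/2)^(686/182) + 817·(1/2)^(343/182)
      = 16.227 + 59.92 + 221.26 ≈ 297.4 mg.

297 mg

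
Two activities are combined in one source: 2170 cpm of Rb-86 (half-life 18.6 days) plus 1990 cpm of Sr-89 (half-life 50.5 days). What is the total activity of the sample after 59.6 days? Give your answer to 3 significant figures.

Rb-86: 2170 × (1/2)^(59.6/18.6) = 2170 × (1/2)^3.2043 ≈ 235.43 cpm.
Sr-89: 1990 × (1/2)^(59.6/50.5) = 1990 × (1/2)^1.1802 ≈ 878.17 cpm.
Total = 235.43 + 878.17 ≈ 1113.6 cpm.

1110 cpm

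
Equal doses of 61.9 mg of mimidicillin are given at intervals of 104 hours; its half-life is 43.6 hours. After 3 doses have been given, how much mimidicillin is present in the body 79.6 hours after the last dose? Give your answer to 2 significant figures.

The 3 doses were given 287.6, 183.6, 79.6 hours ago.
Total = 61.9·(1/2)^(287.6/43.6) + 61.9·(1/2)^(183.6/43.6) + 61.9·(1/2)^(79.6/43.6)
      = 0.63973 + 3.3423 + 17.462 ≈ 21.444 mg.

21 mg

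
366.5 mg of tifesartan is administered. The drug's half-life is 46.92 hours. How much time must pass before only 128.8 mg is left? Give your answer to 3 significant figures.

70.8 hours

Fraction remaining = 128.8/366.5 ≈ 0.35143.
n = log₂(366.5/128.8) = ln(2.8455)/ln 2 ≈ 1.5087 half-lives.
t = n × t½ = 1.5087 × 46.92 ≈ 70.787 hours.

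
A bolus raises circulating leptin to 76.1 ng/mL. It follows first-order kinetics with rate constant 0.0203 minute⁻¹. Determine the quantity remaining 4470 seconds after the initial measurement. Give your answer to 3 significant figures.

16.8 ng/mL

t½ = ln 2 / k = 0.69315 / 0.0203 ≈ 34.145 minutes.
Convert the elapsed time: 4470 seconds = 74.5 minutes.
Number of half-lives: n = 74.5/34.145 ≈ 2.1819.
Remaining = 76.1 × (1/2)^2.1819 = 76.1 × 0.22039 ≈ 16.772 ng/mL.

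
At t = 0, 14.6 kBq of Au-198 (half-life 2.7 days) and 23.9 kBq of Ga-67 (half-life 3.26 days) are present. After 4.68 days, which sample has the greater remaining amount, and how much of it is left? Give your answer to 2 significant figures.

Ga-67, 8.8 kBq

Au-198: 14.6 × (1/2)^1.7333 ≈ 4.391 kBq.
Ga-67: 23.9 × (1/2)^1.4356 ≈ 8.8358 kBq.
Ga-67 has more remaining, at ≈ 8.8358 kBq.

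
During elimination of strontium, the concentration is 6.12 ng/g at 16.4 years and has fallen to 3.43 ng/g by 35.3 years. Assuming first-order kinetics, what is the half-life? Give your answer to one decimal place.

Over Δt = 35.3 − 16.4 = 18.9 years, the level fell by a factor of 6.12/3.43 ≈ 1.7843.
n = log₂(1.7843) ≈ 0.83532 half-lives, so t½ = 18.9/0.83532 ≈ 22.626 years.

22.6 years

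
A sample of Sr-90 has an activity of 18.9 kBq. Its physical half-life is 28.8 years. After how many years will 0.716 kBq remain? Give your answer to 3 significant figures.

Fraction remaining = 0.716/18.9 ≈ 0.037884.
n = log₂(18.9/0.716) = ln(26.397)/ln 2 ≈ 4.7223 half-lives.
t = n × t½ = 4.7223 × 28.8 ≈ 136 years.

136 years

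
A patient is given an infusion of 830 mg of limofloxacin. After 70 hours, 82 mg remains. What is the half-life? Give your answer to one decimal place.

A/A₀ = 82/830 ≈ 0.098795.
n = log₂(10.122) ≈ 3.3394 half-lives elapsed in 70 hours.
t½ = 70/3.3394 ≈ 20.962 hours.

21.0 hours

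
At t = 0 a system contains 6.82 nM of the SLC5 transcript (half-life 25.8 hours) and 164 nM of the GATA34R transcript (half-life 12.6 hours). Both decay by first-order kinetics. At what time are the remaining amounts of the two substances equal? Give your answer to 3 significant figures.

Set 6.82·(1/2)^(t/25.8) = 164·(1/2)^(t/12.6).
Taking log₂: log₂(6.82/164) = t·(1/25.8 − 1/12.6).
log₂(0.041585) = -4.5878; 1/25.8 − 1/12.6 = -0.040605.
t = -4.5878 / -0.040605 ≈ 112.98 hours.

113 hours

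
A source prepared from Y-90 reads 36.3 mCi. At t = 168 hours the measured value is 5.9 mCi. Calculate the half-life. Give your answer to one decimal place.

64.1 hours

A/A₀ = 5.9/36.3 ≈ 0.16253.
n = log₂(6.1525) ≈ 2.6212 half-lives elapsed in 168 hours.
t½ = 168/2.6212 ≈ 64.093 hours.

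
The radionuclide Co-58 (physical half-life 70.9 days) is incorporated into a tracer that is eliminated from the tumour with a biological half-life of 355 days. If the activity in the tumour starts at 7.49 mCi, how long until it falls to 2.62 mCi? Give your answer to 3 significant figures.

89.6 days

1/t_eff = 1/t_phys + 1/t_biol = 1/70.9 + 1/355 = 0.016921 per day.
t_eff = 70.9 × 355 / (70.9 + 355) ≈ 59.097 days.
n = log₂(7.49/2.62) ≈ 1.5154; t = 1.5154 × 59.097 ≈ 89.556 days.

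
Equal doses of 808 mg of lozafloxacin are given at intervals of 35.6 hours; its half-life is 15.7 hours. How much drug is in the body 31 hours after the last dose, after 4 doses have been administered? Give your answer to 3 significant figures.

259 mg

The 4 doses were given 137.8, 102.2, 66.6, 31 hours ago.
Total = 808·(1/2)^(137.8/15.7) + 808·(1/2)^(102.2/15.7) + 808·(1/2)^(66.6/15.7) + 808·(1/2)^(31/15.7)
      = 1.8418 + 8.8683 + 42.7 + 205.6 ≈ 259.01 mg.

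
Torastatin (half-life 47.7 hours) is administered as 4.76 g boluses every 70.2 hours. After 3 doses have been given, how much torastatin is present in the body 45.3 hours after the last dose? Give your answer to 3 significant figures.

3.67 g

The 3 doses were given 185.7, 115.5, 45.3 hours ago.
Total = 4.76·(1/2)^(185.7/47.7) + 4.76·(1/2)^(115.5/47.7) + 4.76·(1/2)^(45.3/47.7)
      = 0.32039 + 0.88858 + 2.4645 ≈ 3.6734 g.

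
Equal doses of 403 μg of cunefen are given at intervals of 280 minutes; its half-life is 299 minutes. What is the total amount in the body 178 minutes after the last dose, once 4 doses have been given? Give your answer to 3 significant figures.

The 4 doses were given 1018, 738, 458, 178 minutes ago.
Total = 403·(1/2)^(1018/299) + 403·(1/2)^(738/299) + 403·(1/2)^(458/299) + 403·(1/2)^(178/299)
      = 38.053 + 72.827 + 139.38 + 266.75 ≈ 517 μg.

517 μg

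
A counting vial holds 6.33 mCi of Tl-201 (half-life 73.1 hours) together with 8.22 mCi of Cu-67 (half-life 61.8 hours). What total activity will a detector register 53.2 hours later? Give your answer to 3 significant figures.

8.35 mCi

Tl-201: 6.33 × (1/2)^(53.2/73.1) = 6.33 × (1/2)^0.72777 ≈ 3.8223 mCi.
Cu-67: 8.22 × (1/2)^(53.2/61.8) = 8.22 × (1/2)^0.86084 ≈ 4.5262 mCi.
Total = 3.8223 + 4.5262 ≈ 8.3485 mCi.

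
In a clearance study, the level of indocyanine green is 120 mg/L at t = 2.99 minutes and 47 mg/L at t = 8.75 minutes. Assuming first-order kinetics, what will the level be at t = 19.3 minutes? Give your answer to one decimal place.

Over Δt = 8.75 − 2.99 = 5.76 minutes, the level fell by a factor of 120/47 ≈ 2.5532.
n = log₂(2.5532) ≈ 1.3523 half-lives, so t½ = 5.76/1.3523 ≈ 4.2594 minutes.
From t = 8.75 to t = 19.3: 47 × (1/2)^((19.3−8.75)/4.2594) ≈ 8.4428 mg/L.

8.4 mg/L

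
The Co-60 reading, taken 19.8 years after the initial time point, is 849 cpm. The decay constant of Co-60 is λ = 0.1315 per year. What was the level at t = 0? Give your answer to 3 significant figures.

t½ = ln 2 / λ = 0.69315 / 0.1315 ≈ 5.2711 years.
Number of half-lives elapsed: n = 19.8/5.2711 ≈ 3.7563.
A₀ = A × 2^n = 849 × 2^3.7563 = 849 × 13.514 ≈ 11473 cpm.

11500 cpm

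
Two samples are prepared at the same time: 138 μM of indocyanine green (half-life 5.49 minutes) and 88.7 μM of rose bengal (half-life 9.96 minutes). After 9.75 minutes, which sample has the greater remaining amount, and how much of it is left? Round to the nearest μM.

indocyanine green: 138 × (1/2)^1.776 ≈ 40.296 μM.
rose bengal: 88.7 × (1/2)^0.97892 ≈ 45.003 μM.
Rose bengal has more remaining, at ≈ 45.003 μM.

rose bengal, 45 μM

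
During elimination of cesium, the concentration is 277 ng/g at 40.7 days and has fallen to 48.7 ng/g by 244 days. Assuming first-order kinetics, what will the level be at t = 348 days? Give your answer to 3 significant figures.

Over Δt = 244 − 40.7 = 203.3 days, the level fell by a factor of 277/48.7 ≈ 5.6879.
n = log₂(5.6879) ≈ 2.5079 half-lives, so t½ = 203.3/2.5079 ≈ 81.064 days.
From t = 244 to t = 348: 48.7 × (1/2)^((348−244)/81.064) ≈ 20.014 ng/g.

20.0 ng/g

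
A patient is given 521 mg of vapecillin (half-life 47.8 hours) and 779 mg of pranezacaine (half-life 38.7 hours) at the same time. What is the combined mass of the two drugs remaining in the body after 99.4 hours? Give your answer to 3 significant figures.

255 mg

vapecillin: 521 × (1/2)^(99.4/47.8) = 521 × (1/2)^2.0795 ≈ 123.27 mg.
pranezacaine: 779 × (1/2)^(99.4/38.7) = 779 × (1/2)^2.5685 ≈ 131.33 mg.
Total = 123.27 + 131.33 ≈ 254.59 mg.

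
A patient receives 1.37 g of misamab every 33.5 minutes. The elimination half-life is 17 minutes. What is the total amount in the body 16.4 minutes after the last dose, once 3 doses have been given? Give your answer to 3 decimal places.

0.927 g

The 3 doses were given 83.4, 49.9, 16.4 minutes ago.
Total = 1.37·(1/2)^(83.4/17) + 1.37·(1/2)^(49.9/17) + 1.37·(1/2)^(16.4/17)
      = 0.045699 + 0.17911 + 0.70196 ≈ 0.92677 g.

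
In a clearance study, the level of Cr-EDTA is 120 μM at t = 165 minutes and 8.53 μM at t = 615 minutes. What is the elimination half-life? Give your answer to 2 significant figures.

Over Δt = 615 − 165 = 450 minutes, the level fell by a factor of 120/8.53 ≈ 14.068.
n = log₂(14.068) ≈ 3.8143 half-lives, so t½ = 450/3.8143 ≈ 117.98 minutes.

120 minutes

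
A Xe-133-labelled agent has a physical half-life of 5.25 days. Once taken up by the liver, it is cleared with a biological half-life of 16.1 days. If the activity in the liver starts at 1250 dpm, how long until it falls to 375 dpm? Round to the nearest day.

1/t_eff = 1/t_phys + 1/t_biol = 1/5.25 + 1/16.1 = 0.25259 per day.
t_eff = 5.25 × 16.1 / (5.25 + 16.1) ≈ 3.959 days.
n = log₂(1250/375) ≈ 1.737; t = 1.737 × 3.959 ≈ 6.8767 days.

7 days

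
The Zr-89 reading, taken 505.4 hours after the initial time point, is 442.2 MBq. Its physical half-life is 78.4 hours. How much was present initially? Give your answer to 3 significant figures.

38600 MBq

Number of half-lives elapsed: n = 505.4/78.4 ≈ 6.4464.
A₀ = A × 2^n = 442.2 × 2^6.4464 = 442.2 × 87.21 ≈ 38564 MBq.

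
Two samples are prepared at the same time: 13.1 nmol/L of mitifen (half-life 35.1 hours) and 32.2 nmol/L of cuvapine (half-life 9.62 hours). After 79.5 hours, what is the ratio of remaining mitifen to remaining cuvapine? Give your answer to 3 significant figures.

26.0

mitifen: 13.1 × (1/2)^(79.5/35.1) = 13.1 × (1/2)^2.265 ≈ 2.7255 nmol/L.
cuvapine: 32.2 × (1/2)^(79.5/9.62) = 32.2 × (1/2)^8.264 ≈ 0.10475 nmol/L.
Ratio ≈ 2.7255 / 0.10475 ≈ 26.021.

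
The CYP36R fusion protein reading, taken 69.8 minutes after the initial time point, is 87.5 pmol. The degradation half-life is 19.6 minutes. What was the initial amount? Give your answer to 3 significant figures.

Number of half-lives elapsed: n = 69.8/19.6 ≈ 3.5612.
A₀ = A × 2^n = 87.5 × 2^3.5612 = 87.5 × 11.804 ≈ 1032.9 pmol.

1030 pmol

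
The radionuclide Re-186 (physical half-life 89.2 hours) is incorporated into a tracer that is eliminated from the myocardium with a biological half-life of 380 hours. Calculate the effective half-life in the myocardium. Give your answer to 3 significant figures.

1/t_eff = 1/t_phys + 1/t_biol = 1/89.2 + 1/380 = 0.013842 per hour.
t_eff = 89.2 × 380 / (89.2 + 380) ≈ 72.242 hours.

72.2 hours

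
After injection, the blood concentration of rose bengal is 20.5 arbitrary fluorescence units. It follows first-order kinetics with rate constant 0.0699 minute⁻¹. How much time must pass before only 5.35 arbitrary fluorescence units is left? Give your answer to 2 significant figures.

t½ = ln 2 / k = 0.69315 / 0.0699 ≈ 9.9163 minutes.
Fraction remaining = 5.35/20.5 ≈ 0.26098.
n = log₂(20.5/5.35) = ln(3.8318)/ln 2 ≈ 1.938 half-lives.
t = n × t½ = 1.938 × 9.9163 ≈ 19.218 minutes.

19 minutes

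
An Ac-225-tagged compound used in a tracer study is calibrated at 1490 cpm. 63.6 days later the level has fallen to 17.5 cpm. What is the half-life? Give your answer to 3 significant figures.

A/A₀ = 17.5/1490 ≈ 0.011745.
n = log₂(85.143) ≈ 6.4118 half-lives elapsed in 63.6 days.
t½ = 63.6/6.4118 ≈ 9.9192 days.

9.92 days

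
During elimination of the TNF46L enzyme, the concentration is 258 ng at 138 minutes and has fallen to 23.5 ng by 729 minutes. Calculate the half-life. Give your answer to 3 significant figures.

Over Δt = 729 − 138 = 591 minutes, the level fell by a factor of 258/23.5 ≈ 10.979.
n = log₂(10.979) ≈ 3.4566 half-lives, so t½ = 591/3.4566 ≈ 170.98 minutes.

171 minutes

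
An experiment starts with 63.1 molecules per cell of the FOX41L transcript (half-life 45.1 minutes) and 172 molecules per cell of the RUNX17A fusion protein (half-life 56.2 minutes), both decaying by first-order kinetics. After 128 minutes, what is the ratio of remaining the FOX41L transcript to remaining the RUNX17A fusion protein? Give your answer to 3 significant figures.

FOX41L transcript: 63.1 × (1/2)^(128/45.1) = 63.1 × (1/2)^2.8381 ≈ 8.824 molecules per cell.
RUNX17A fusion protein: 172 × (1/2)^(128/56.2) = 172 × (1/2)^2.2776 ≈ 35.474 molecules per cell.
Ratio ≈ 8.824 / 35.474 ≈ 0.24875.

0.249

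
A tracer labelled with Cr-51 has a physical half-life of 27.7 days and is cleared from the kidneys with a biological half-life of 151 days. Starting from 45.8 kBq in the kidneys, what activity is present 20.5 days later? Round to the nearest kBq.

25 kBq

1/t_eff = 1/t_phys + 1/t_biol = 1/27.7 + 1/151 = 0.042724 per day.
t_eff = 27.7 × 151 / (27.7 + 151) ≈ 23.406 days.
Remaining = 45.8 × (1/2)^(20.5/23.406) = 45.8 × (1/2)^0.87583 ≈ 24.958 kBq.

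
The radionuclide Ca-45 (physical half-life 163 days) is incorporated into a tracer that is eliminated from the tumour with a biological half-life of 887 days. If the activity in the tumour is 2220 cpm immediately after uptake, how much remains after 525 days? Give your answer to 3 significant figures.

158 cpm

1/t_eff = 1/t_phys + 1/t_biol = 1/163 + 1/887 = 0.0072624 per day.
t_eff = 163 × 887 / (163 + 887) ≈ 137.7 days.
Remaining = 2220 × (1/2)^(525/137.7) = 2220 × (1/2)^3.8127 ≈ 157.98 cpm.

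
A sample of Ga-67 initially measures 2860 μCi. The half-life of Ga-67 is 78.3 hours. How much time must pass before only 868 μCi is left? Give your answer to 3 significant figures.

Fraction remaining = 868/2860 ≈ 0.3035.
n = log₂(2860/868) = ln(3.2949)/ln 2 ≈ 1.7202 half-lives.
t = n × t½ = 1.7202 × 78.3 ≈ 134.7 hours.

135 hours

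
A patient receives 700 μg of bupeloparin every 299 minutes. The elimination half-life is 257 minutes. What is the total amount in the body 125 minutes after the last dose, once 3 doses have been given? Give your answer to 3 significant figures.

The 3 doses were given 723, 424, 125 minutes ago.
Total = 700·(1/2)^(723/257) + 700·(1/2)^(424/257) + 700·(1/2)^(125/257)
      = 99.594 + 223.08 + 499.67 ≈ 822.34 μg.

822 μg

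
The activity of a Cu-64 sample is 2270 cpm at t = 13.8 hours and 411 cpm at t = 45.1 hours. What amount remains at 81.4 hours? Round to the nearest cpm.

Over Δt = 45.1 − 13.8 = 31.3 hours, the level fell by a factor of 2270/411 ≈ 5.5231.
n = log₂(5.5231) ≈ 2.4655 half-lives, so t½ = 31.3/2.4655 ≈ 12.695 hours.
From t = 45.1 to t = 81.4: 411 × (1/2)^((81.4−45.1)/12.695) ≈ 56.637 cpm.

57 cpm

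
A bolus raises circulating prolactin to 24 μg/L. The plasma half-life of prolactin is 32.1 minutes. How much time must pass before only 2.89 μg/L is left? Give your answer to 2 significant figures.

Fraction remaining = 2.89/24 ≈ 0.12042.
n = log₂(24/2.89) = ln(8.3045)/ln 2 ≈ 3.0539 half-lives.
t = n × t½ = 3.0539 × 32.1 ≈ 98.03 minutes.

98 minutes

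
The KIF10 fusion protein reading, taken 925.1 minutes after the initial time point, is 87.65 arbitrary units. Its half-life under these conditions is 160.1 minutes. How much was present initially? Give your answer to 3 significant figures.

Number of half-lives elapsed: n = 925.1/160.1 ≈ 5.7783.
A₀ = A × 2^n = 87.65 × 2^5.7783 = 87.65 × 54.882 ≈ 4810.4 arbitrary units.

4810 arbitrary units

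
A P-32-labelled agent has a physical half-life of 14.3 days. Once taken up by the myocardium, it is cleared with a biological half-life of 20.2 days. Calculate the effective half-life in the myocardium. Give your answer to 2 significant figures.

1/t_eff = 1/t_phys + 1/t_biol = 1/14.3 + 1/20.2 = 0.11944 per day.
t_eff = 14.3 × 20.2 / (14.3 + 20.2) ≈ 8.3728 days.

8.4 days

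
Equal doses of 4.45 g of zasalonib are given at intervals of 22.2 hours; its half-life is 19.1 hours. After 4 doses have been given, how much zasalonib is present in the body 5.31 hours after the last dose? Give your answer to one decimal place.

6.4 g

The 4 doses were given 71.91, 49.71, 27.51, 5.31 hours ago.
Total = 4.45·(1/2)^(71.91/19.1) + 4.45·(1/2)^(49.71/19.1) + 4.45·(1/2)^(27.51/19.1) + 4.45·(1/2)^(5.31/19.1)
      = 0.32735 + 0.73265 + 1.6398 + 3.67 ≈ 6.3698 g.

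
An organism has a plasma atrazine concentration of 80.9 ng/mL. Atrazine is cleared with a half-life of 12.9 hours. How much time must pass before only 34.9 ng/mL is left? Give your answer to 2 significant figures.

16 hours

Fraction remaining = 34.9/80.9 ≈ 0.4314.
n = log₂(80.9/34.9) = ln(2.3181)/ln 2 ≈ 1.2129 half-lives.
t = n × t½ = 1.2129 × 12.9 ≈ 15.647 hours.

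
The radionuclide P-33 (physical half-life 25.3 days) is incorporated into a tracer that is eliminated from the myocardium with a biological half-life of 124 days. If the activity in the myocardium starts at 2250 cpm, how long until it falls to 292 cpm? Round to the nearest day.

62 days

1/t_eff = 1/t_phys + 1/t_biol = 1/25.3 + 1/124 = 0.04759 per day.
t_eff = 25.3 × 124 / (25.3 + 124) ≈ 21.013 days.
n = log₂(2250/292) ≈ 2.9459; t = 2.9459 × 21.013 ≈ 61.901 days.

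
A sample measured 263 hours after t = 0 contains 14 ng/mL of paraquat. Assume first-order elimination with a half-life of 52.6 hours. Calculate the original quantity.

Number of half-lives elapsed: n = 263/52.6 ≈ 5.
A₀ = A × 2^n = 14 × 2^5 = 14 × 32 ≈ 448 ng/mL.

448 ng/mL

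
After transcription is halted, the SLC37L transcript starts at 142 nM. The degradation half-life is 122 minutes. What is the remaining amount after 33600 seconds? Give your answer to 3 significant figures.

5.90 nM

Convert the elapsed time: 33600 seconds = 560 minutes.
Number of half-lives: n = 560/122 ≈ 4.5902.
Remaining = 142 × (1/2)^4.5902 = 142 × 0.041517 ≈ 5.8954 nM.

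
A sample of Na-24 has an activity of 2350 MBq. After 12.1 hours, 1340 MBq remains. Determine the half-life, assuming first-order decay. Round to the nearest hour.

A/A₀ = 1340/2350 ≈ 0.57021.
n = log₂(1.7537) ≈ 0.81043 half-lives elapsed in 12.1 hours.
t½ = 12.1/0.81043 ≈ 14.93 hours.

15 hours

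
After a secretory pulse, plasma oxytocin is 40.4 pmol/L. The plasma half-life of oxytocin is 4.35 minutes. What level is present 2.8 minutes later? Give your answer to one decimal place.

25.9 pmol/L

Number of half-lives: n = 2.8/4.35 ≈ 0.64368.
Remaining = 40.4 × (1/2)^0.64368 = 40.4 × 0.64008 ≈ 25.859 pmol/L.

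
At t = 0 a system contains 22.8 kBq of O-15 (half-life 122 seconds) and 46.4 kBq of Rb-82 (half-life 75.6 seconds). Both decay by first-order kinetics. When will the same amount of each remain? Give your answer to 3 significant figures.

Set 22.8·(1/2)^(t/122) = 46.4·(1/2)^(t/75.6).
Taking log₂: log₂(22.8/46.4) = t·(1/122 − 1/75.6).
log₂(0.49138) = -1.0251; 1/122 − 1/75.6 = -0.0050308.
t = -1.0251 / -0.0050308 ≈ 203.76 seconds.

204 seconds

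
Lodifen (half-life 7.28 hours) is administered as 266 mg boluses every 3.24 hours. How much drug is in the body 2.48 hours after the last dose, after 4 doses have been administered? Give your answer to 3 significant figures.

The 4 doses were given 12.2, 8.96, 5.72, 2.48 hours ago.
Total = 266·(1/2)^(12.2/7.28) + 266·(1/2)^(8.96/7.28) + 266·(1/2)^(5.72/7.28) + 266·(1/2)^(2.48/7.28)
      = 83.255 + 113.34 + 154.3 + 210.05 ≈ 560.95 mg.

561 mg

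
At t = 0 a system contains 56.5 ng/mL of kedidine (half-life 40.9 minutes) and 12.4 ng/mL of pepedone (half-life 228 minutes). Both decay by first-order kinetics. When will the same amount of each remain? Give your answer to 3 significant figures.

Set 56.5·(1/2)^(t/40.9) = 12.4·(1/2)^(t/228).
Taking log₂: log₂(56.5/12.4) = t·(1/40.9 − 1/228).
log₂(4.5565) = 2.1879; 1/40.9 − 1/228 = 0.020064.
t = 2.1879 / 0.020064 ≈ 109.05 minutes.

109 minutes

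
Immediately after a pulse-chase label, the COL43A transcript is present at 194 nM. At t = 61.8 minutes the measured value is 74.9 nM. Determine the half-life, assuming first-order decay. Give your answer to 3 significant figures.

A/A₀ = 74.9/194 ≈ 0.38608.
n = log₂(2.5901) ≈ 1.373 half-lives elapsed in 61.8 minutes.
t½ = 61.8/1.373 ≈ 45.01 minutes.

45.0 minutes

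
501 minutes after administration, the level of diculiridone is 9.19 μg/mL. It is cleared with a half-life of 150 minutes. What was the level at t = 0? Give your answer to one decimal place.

93.1 μg/mL

Number of half-lives elapsed: n = 501/150 ≈ 3.34.
A₀ = A × 2^n = 9.19 × 2^3.34 = 9.19 × 10.126 ≈ 93.058 μg/mL.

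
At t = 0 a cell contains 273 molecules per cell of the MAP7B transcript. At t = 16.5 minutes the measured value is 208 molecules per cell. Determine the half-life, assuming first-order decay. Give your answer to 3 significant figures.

A/A₀ = 208/273 ≈ 0.7619.
n = log₂(1.3125) ≈ 0.39232 half-lives elapsed in 16.5 minutes.
t½ = 16.5/0.39232 ≈ 42.058 minutes.

42.1 minutes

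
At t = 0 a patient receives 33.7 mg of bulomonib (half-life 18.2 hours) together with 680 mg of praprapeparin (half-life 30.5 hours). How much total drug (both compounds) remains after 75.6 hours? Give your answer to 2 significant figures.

120 mg

bulomonib: 33.7 × (1/2)^(75.6/18.2) = 33.7 × (1/2)^4.1538 ≈ 1.8932 mg.
praprapeparin: 680 × (1/2)^(75.6/30.5) = 680 × (1/2)^2.4787 ≈ 122 mg.
Total = 1.8932 + 122 ≈ 123.89 mg.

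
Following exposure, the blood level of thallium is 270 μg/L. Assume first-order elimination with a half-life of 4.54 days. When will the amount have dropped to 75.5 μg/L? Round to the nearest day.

Fraction remaining = 75.5/270 ≈ 0.27963.
n = log₂(270/75.5) = ln(3.5762)/ln 2 ≈ 1.8384 half-lives.
t = n × t½ = 1.8384 × 4.54 ≈ 8.3464 days.

8 days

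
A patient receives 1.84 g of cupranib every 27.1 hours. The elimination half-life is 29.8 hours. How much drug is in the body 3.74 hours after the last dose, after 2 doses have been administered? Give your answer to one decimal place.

2.6 g

The 2 doses were given 30.84, 3.74 hours ago.
Total = 1.84·(1/2)^(30.84/29.8) + 1.84·(1/2)^(3.74/29.8)
      = 0.89801 + 1.6867 ≈ 2.5847 g.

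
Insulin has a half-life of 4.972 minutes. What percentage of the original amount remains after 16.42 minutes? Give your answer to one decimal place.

10.1%

n = 16.42/4.972 ≈ 3.3025 half-lives.
Fraction remaining = (1/2)^3.3025 ≈ 0.10136, i.e. 10.136%.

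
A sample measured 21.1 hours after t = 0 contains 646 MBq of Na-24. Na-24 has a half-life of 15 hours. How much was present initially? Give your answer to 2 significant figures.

Number of half-lives elapsed: n = 21.1/15 ≈ 1.4067.
A₀ = A × 2^n = 646 × 2^1.4067 = 646 × 2.6512 ≈ 1712.7 MBq.

1700 MBq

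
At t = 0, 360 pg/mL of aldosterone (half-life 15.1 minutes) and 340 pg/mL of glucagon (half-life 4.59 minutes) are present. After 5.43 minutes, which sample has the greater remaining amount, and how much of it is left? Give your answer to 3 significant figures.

aldosterone, 281 pg/mL

aldosterone: 360 × (1/2)^0.3596 ≈ 280.58 pg/mL.
glucagon: 340 × (1/2)^1.183 ≈ 149.75 pg/mL.
Aldosterone has more remaining, at ≈ 280.58 pg/mL.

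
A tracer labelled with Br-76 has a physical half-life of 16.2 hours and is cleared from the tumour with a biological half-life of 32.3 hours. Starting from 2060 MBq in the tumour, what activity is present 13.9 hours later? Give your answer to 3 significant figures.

843 MBq

1/t_eff = 1/t_phys + 1/t_biol = 1/16.2 + 1/32.3 = 0.092688 per hour.
t_eff = 16.2 × 32.3 / (16.2 + 32.3) ≈ 10.789 hours.
Remaining = 2060 × (1/2)^(13.9/10.789) = 2060 × (1/2)^1.2884 ≈ 843.39 MBq.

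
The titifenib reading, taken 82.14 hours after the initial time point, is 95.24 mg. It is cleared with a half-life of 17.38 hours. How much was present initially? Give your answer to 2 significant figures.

Number of half-lives elapsed: n = 82.14/17.38 ≈ 4.7261.
A₀ = A × 2^n = 95.24 × 2^4.7261 = 95.24 × 26.467 ≈ 2520.7 mg.

2500 mg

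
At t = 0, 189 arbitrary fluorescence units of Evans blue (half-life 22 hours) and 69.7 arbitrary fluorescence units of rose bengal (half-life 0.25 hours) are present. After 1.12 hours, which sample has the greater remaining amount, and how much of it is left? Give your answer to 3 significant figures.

Evans blue: 189 × (1/2)^0.050909 ≈ 182.45 arbitrary fluorescence units.
rose bengal: 69.7 × (1/2)^4.48 ≈ 3.1233 arbitrary fluorescence units.
Evans blue has more remaining, at ≈ 182.45 arbitrary fluorescence units.

Evans blue, 182 arbitrary fluorescence units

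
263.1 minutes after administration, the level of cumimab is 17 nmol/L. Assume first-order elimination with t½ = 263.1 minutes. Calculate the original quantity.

34 nmol/L

Number of half-lives elapsed: n = 263.1/263.1 ≈ 1.
A₀ = A × 2^n = 17 × 2^1 = 17 × 2 ≈ 34 nmol/L.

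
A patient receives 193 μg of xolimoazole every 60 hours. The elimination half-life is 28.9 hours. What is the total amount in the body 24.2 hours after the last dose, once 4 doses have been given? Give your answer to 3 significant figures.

141 μg

The 4 doses were given 204.2, 144.2, 84.2, 24.2 hours ago.
Total = 193·(1/2)^(204.2/28.9) + 193·(1/2)^(144.2/28.9) + 193·(1/2)^(84.2/28.9) + 193·(1/2)^(24.2/28.9)
      = 1.4406 + 6.0748 + 25.616 + 108.01 ≈ 141.15 μg.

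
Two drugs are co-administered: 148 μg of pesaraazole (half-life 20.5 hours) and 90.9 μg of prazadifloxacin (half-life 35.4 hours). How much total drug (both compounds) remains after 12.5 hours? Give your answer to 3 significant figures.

168 μg

pesaraazole: 148 × (1/2)^(12.5/20.5) = 148 × (1/2)^0.60976 ≈ 96.986 μg.
prazadifloxacin: 90.9 × (1/2)^(12.5/35.4) = 90.9 × (1/2)^0.35311 ≈ 71.165 μg.
Total = 96.986 + 71.165 ≈ 168.15 μg.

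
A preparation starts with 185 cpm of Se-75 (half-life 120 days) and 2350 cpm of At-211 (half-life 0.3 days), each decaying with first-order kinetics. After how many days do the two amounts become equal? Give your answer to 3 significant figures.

1.10 days

Set 185·(1/2)^(t/120) = 2350·(1/2)^(t/0.3).
Taking log₂: log₂(185/2350) = t·(1/120 − 1/0.3).
log₂(0.078723) = -3.6671; 1/120 − 1/0.3 = -3.325.
t = -3.6671 / -3.325 ≈ 1.1029 days.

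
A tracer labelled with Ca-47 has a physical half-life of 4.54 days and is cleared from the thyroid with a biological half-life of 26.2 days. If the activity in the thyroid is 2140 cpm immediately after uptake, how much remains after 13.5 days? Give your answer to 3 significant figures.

1/t_eff = 1/t_phys + 1/t_biol = 1/4.54 + 1/26.2 = 0.25843 per day.
t_eff = 4.54 × 26.2 / (4.54 + 26.2) ≈ 3.8695 days.
Remaining = 2140 × (1/2)^(13.5/3.8695) = 2140 × (1/2)^3.4888 ≈ 190.62 cpm.

191 cpm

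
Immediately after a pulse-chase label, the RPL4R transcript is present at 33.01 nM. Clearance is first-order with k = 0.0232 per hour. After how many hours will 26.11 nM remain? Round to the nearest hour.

10 hours

t½ = ln 2 / k = 0.69315 / 0.0232 ≈ 29.877 hours.
Fraction remaining = 26.11/33.01 ≈ 0.79097.
n = log₂(33.01/26.11) = ln(1.2643)/ln 2 ≈ 0.3383 half-lives.
t = n × t½ = 0.3383 × 29.877 ≈ 10.107 hours.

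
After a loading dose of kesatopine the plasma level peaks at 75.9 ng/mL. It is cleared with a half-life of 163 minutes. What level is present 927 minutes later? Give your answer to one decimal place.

1.5 ng/mL

Number of half-lives: n = 927/163 ≈ 5.6871.
Remaining = 75.9 × (1/2)^5.6871 = 75.9 × 0.019409 ≈ 1.4732 ng/mL.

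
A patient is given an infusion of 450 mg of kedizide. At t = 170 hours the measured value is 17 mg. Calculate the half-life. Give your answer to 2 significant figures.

36 hours

A/A₀ = 17/450 ≈ 0.037778.
n = log₂(26.471) ≈ 4.7263 half-lives elapsed in 170 hours.
t½ = 170/4.7263 ≈ 35.969 hours.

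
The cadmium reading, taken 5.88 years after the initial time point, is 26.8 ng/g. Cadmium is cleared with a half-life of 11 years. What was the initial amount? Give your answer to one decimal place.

Number of half-lives elapsed: n = 5.88/11 ≈ 0.53455.
A₀ = A × 2^n = 26.8 × 2^0.53455 = 26.8 × 1.4485 ≈ 38.819 ng/g.

38.8 ng/g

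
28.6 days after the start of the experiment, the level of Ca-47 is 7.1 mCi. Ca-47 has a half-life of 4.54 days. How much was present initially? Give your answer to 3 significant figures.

559 mCi

Number of half-lives elapsed: n = 28.6/4.54 ≈ 6.2996.
A₀ = A × 2^n = 7.1 × 2^6.2996 = 7.1 × 78.769 ≈ 559.26 mCi.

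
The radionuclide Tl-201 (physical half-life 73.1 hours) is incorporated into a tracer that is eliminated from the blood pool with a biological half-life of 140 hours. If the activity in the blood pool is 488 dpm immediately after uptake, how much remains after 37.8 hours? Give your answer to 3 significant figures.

283 dpm

1/t_eff = 1/t_phys + 1/t_biol = 1/73.1 + 1/140 = 0.020823 per hour.
t_eff = 73.1 × 140 / (73.1 + 140) ≈ 48.024 hours.
Remaining = 488 × (1/2)^(37.8/48.024) = 488 × (1/2)^0.7871 ≈ 282.8 dpm.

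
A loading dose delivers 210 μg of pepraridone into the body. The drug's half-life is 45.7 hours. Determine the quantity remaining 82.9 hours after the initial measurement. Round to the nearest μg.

60 μg

Number of half-lives: n = 82.9/45.7 ≈ 1.814.
Remaining = 210 × (1/2)^1.814 = 210 × 0.2844 ≈ 59.724 μg.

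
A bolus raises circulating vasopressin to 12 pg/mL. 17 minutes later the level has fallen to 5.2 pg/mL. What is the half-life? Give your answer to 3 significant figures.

14.1 minutes

A/A₀ = 5.2/12 ≈ 0.43333.
n = log₂(2.3077) ≈ 1.2065 half-lives elapsed in 17 minutes.
t½ = 17/1.2065 ≈ 14.091 minutes.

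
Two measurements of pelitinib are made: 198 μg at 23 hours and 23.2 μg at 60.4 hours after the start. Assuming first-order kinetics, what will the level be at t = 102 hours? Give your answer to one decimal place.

2.1 μg

Over Δt = 60.4 − 23 = 37.4 hours, the level fell by a factor of 198/23.2 ≈ 8.5345.
n = log₂(8.5345) ≈ 3.0933 half-lives, so t½ = 37.4/3.0933 ≈ 12.091 hours.
From t = 60.4 to t = 102: 23.2 × (1/2)^((102−60.4)/12.091) ≈ 2.1367 μg.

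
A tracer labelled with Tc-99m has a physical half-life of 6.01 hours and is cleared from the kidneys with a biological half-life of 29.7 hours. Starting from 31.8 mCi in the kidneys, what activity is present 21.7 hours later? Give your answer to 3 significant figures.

1/t_eff = 1/t_phys + 1/t_biol = 1/6.01 + 1/29.7 = 0.20006 per hour.
t_eff = 6.01 × 29.7 / (6.01 + 29.7) ≈ 4.9985 hours.
Remaining = 31.8 × (1/2)^(21.7/4.9985) = 31.8 × (1/2)^4.3413 ≈ 1.5688 mCi.

1.57 mCi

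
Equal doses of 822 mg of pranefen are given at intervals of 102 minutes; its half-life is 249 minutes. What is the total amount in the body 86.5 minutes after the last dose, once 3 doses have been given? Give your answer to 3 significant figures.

1500 mg

The 3 doses were given 290.5, 188.5, 86.5 minutes ago.
Total = 822·(1/2)^(290.5/249) + 822·(1/2)^(188.5/249) + 822·(1/2)^(86.5/249)
      = 366.16 + 486.39 + 646.1 ≈ 1498.6 mg.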